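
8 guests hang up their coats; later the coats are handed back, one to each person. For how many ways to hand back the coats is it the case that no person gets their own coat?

Use !n = n·!(n-1) + (-1)^n.
!8 = 8·1854 + 1 = 14833

14833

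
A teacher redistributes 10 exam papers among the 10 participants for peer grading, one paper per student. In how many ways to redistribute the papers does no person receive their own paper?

The number of derangements of 10 is !10 = Σ_{k=0}^{10} (-1)^k·10!/k!
= 10! - 10!/1! + 10!/2! - 10!/3! + 10!/4! - 10!/5! + 10!/6! - 10!/7! + 10!/8! - 10!/9! + 10!/10!
= 3628800 - 3628800 + 1814400 - 604800 + 151200 - 30240 + 5040 - 720 + 90 - 10 + 1
= 1334961

1334961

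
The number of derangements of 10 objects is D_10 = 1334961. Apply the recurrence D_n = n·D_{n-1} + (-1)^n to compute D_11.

D_11 = 11·1334961 - 1 = 14684570.

14684570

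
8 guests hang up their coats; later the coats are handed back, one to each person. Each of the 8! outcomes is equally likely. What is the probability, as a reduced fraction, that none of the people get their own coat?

Favorable outcomes: !8 = 14833.
Total outcomes: 8! = 40320.
Probability = 14833/40320 = 2119/5760.

2119/5760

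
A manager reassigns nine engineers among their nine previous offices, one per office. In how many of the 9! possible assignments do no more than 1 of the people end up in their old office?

Sum C(9,i)·!(9-i) for i = 0..1:
  i=0: C(9,0)·!9 = 1·133496 = 133496
  i=1: C(9,1)·!8 = 9·14833 = 133497
Total = 266993.

266993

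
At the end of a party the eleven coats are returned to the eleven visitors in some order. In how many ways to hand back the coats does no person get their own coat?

14684570

The subfactorial !11 = [11!/e] (nearest integer).
11! = 39916800, and 39916800/e ≈ 14684570.08, so !11 = 14684570.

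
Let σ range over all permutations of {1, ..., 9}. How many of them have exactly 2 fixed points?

66744

Choose which 2 of the 9 are fixed: C(9,2) = 36.
The other 7 form a derangement: !7 = 1854.
Total: 36 × 1854 = 66744.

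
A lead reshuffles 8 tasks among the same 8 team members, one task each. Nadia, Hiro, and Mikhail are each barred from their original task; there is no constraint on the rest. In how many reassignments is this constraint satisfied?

27240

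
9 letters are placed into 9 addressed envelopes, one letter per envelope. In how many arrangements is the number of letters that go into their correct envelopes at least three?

Sum C(9,i)·!(9-i) for i = 3..9:
  i=3: C(9,3)·!6 = 84·265 = 22260
  i=4: C(9,4)·!5 = 126·44 = 5544
  i=5: C(9,5)·!4 = 126·9 = 1134
  i=6: C(9,6)·!3 = 84·2 = 168
  i=7: C(9,7)·!2 = 36·1 = 36
  i=8: C(9,8)·!1 = 9·0 = 0
  i=9: C(9,9)·!0 = 1·1 = 1
Total = 29143.

29143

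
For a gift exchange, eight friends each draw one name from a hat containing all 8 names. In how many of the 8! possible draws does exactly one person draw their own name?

Pick the single fixed position: C(8,1) = 8 ways.
The remaining 7 must be deranged: !7 = 1854.
Total: 8 × 1854 = 14832.

14832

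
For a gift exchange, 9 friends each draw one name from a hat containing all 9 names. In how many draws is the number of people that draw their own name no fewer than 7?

Sum C(9,i)·!(9-i) for i = 7..9:
  i=7: C(9,7)·!2 = 36·1 = 36
  i=8: C(9,8)·!1 = 9·0 = 0
  i=9: C(9,9)·!0 = 1·1 = 1
Total = 37.

37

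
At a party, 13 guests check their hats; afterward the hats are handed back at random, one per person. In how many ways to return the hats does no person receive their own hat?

2290792932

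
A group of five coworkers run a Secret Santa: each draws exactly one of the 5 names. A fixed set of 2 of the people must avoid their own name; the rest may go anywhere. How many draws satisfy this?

78

Inclusion-exclusion on the 2 forbidden self-matches:
Σ_{j=0}^{2} (-1)^j C(2,j)(5-j)!
= C(2,0)·5! - C(2,1)·4! + C(2,2)·3!
= 120 - 48 + 6
= 78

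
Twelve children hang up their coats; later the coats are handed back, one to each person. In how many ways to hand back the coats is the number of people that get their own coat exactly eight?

4455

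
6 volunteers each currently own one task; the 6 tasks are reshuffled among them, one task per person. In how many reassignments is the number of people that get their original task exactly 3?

40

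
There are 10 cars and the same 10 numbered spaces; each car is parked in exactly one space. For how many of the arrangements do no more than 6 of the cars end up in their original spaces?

3628514

# with exactly i fixed is C(10,i)·!(10-i); sum over i=0..6:
  i=0: C(10,0)·!10 = 1·1334961 = 1334961
  i=1: C(10,1)·!9 = 10·133496 = 1334960
  i=2: C(10,2)·!8 = 45·14833 = 667485
  i=3: C(10,3)·!7 = 120·1854 = 222480
  i=4: C(10,4)·!6 = 210·265 = 55650
  i=5: C(10,5)·!5 = 252·44 = 11088
  i=6: C(10,6)·!4 = 210·9 = 1890
Total = 3628514.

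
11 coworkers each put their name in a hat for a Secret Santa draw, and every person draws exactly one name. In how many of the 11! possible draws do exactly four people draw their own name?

611820

Pick the 4 fixed positions: C(11,4) = 330 ways.
The other 7 form a derangement: !7 = 1854.
Total: 330 × 1854 = 611820.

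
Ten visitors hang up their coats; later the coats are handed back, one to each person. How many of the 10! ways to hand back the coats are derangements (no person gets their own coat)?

The subfactorial !10 = [10!/e] (nearest integer).
10! = 3628800, and 3628800/e ≈ 1334960.92, so !10 = 1334961.

1334961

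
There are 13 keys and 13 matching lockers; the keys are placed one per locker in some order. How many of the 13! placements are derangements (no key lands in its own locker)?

2290792932

The subfactorial !13 = [13!/e] (nearest integer).
13! = 6227020800, and 6227020800/e ≈ 2290792932.07, so !13 = 2290792932.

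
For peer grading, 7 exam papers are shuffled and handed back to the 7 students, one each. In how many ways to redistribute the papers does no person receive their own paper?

1854

!7 is the nearest integer to 7!/e.
7! = 5040, and 5040/e ≈ 1854.11, so !7 = 1854.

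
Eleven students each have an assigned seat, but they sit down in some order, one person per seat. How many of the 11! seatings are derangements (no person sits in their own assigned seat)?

14684570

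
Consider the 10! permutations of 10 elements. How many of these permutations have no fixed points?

1334961

Recurrence: !10 = 10·!9 + (-1)^10.
!10 = 10·133496 + 1 = 1334961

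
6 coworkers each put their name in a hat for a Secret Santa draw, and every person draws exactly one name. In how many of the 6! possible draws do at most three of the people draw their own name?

704

# with exactly i fixed is C(6,i)·!(6-i); sum over i=0..3:
  i=0: C(6,0)·!6 = 1·265 = 265
  i=1: C(6,1)·!5 = 6·44 = 264
  i=2: C(6,2)·!4 = 15·9 = 135
  i=3: C(6,3)·!3 = 20·2 = 40
Total = 704.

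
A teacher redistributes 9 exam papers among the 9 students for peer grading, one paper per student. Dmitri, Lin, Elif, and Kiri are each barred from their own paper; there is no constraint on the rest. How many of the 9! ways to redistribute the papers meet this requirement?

Inclusion-exclusion on the 4 forbidden self-matches:
Σ_{j=0}^{4} (-1)^j C(4,j)(9-j)!
= C(4,0)·9! - C(4,1)·8! + C(4,2)·7! - C(4,3)·6! + C(4,4)·5!
= 362880 - 161280 + 30240 - 2880 + 120
= 229080

229080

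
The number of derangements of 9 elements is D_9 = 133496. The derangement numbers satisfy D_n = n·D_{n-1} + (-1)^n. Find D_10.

1334961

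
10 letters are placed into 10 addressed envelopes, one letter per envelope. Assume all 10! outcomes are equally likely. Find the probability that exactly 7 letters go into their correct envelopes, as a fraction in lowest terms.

Favorable outcomes: C(10,7)·!3 = 120·2 = 240.
Total outcomes: 10! = 3628800.
Probability = 240/3628800 = 1/15120.

1/15120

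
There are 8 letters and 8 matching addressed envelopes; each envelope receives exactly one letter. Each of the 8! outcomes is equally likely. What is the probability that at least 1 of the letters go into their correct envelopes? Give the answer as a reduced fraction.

Favorable outcomes: Σ_{i≥1} C(8,i)·!(8-i) = 8·1854 + 28·265 + 56·44 + 70·9 + 56·2 + 28·1 + 8·0 + 1·1 = 25487.
Total outcomes: 8! = 40320.
Probability = 25487/40320 = 3641/5760.

3641/5760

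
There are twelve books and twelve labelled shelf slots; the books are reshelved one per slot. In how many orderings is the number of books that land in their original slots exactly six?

244860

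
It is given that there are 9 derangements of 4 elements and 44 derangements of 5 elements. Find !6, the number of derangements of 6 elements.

265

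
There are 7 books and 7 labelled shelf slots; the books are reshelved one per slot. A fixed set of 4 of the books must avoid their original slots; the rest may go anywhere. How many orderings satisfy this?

Inclusion-exclusion on the 4 forbidden self-matches:
Σ_{j=0}^{4} (-1)^j C(4,j)(7-j)!
= C(4,0)·7! - C(4,1)·6! + C(4,2)·5! - C(4,3)·4! + C(4,4)·3!
= 5040 - 2880 + 720 - 96 + 6
= 2790

2790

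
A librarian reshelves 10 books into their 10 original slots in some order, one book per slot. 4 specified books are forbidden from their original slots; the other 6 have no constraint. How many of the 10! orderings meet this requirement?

Let A_j be the event that the j-th constrained one is fixed. By inclusion-exclusion over the 4 events:
Σ_{j=0}^{4} (-1)^j C(4,j)(10-j)!
= C(4,0)·10! - C(4,1)·9! + C(4,2)·8! - C(4,3)·7! + C(4,4)·6!
= 3628800 - 1451520 + 241920 - 20160 + 720
= 2399760

2399760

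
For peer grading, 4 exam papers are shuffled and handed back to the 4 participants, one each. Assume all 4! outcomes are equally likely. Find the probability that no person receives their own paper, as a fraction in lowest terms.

3/8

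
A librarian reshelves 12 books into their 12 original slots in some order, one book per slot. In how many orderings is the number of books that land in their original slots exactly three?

Choose which 3 of the 12 are fixed: C(12,3) = 220.
The other 9 form a derangement: !9 = 133496.
Total: 220 × 133496 = 29369120.

29369120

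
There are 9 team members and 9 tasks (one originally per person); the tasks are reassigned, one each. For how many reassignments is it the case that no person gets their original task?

133496

The number of derangements of 9 is !9 = Σ_{k=0}^{9} (-1)^k·9!/k!
= 9! - 9!/1! + 9!/2! - 9!/3! + 9!/4! - 9!/5! + 9!/6! - 9!/7! + 9!/8! - 9!/9!
= 362880 - 362880 + 181440 - 60480 + 15120 - 3024 + 504 - 72 + 9 - 1
= 133496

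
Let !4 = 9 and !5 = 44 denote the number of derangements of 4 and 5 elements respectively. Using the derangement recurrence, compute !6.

265

!6 = (6-1)·(!5 + !4) = 5·(44 + 9) = 5·53 = 265.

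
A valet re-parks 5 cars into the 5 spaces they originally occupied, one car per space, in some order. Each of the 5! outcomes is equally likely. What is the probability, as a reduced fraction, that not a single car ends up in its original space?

11/30

Favorable outcomes: !5 = 44.
Total outcomes: 5! = 120.
Probability = 44/120 = 11/30.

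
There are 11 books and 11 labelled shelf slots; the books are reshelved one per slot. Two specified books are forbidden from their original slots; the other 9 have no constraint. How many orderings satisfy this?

Inclusion-exclusion on the 2 forbidden self-matches:
Σ_{j=0}^{2} (-1)^j C(2,j)(11-j)!
= C(2,0)·11! - C(2,1)·10! + C(2,2)·9!
= 39916800 - 7257600 + 362880
= 33022080

33022080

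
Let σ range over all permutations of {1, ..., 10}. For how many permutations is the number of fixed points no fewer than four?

68914

# with exactly i fixed is C(10,i)·!(10-i); sum over i=4..10:
  i=4: C(10,4)·!6 = 210·265 = 55650
  i=5: C(10,5)·!5 = 252·44 = 11088
  i=6: C(10,6)·!4 = 210·9 = 1890
  i=7: C(10,7)·!3 = 120·2 = 240
  i=8: C(10,8)·!2 = 45·1 = 45
  i=9: C(10,9)·!1 = 10·0 = 0
  i=10: C(10,10)·!0 = 1·1 = 1
Total = 68914.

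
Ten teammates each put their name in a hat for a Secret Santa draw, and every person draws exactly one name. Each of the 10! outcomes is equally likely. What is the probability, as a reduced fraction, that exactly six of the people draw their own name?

Favorable outcomes: C(10,6)·!4 = 210·9 = 1890.
Total outcomes: 10! = 3628800.
Probability = 1890/3628800 = 1/1920.

1/1920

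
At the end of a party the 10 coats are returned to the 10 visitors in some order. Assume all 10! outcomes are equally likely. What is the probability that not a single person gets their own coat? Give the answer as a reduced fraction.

16481/44800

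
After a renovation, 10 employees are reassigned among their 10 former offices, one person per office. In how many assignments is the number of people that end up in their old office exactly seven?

Choose which 7 of the 10 are fixed: C(10,7) = 120.
The remaining 3 must be deranged: !3 = 2.
Total: 120 × 2 = 240.

240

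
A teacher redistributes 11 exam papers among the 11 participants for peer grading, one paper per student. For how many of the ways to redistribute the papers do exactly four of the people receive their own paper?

Pick the 4 fixed positions: C(11,4) = 330 ways.
The other 7 form a derangement: !7 = 1854.
Total: 330 × 1854 = 611820.

611820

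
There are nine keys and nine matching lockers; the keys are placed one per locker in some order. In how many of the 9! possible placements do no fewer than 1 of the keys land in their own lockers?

Sum C(9,i)·!(9-i) for i = 1..9:
  i=1: C(9,1)·!8 = 9·14833 = 133497
  i=2: C(9,2)·!7 = 36·1854 = 66744
  i=3: C(9,3)·!6 = 84·265 = 22260
  i=4: C(9,4)·!5 = 126·44 = 5544
  i=5: C(9,5)·!4 = 126·9 = 1134
  i=6: C(9,6)·!3 = 84·2 = 168
  i=7: C(9,7)·!2 = 36·1 = 36
  i=8: C(9,8)·!1 = 9·0 = 0
  i=9: C(9,9)·!0 = 1·1 = 1
Total = 229384.

229384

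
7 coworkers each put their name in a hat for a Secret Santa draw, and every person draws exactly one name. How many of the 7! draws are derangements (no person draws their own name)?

1854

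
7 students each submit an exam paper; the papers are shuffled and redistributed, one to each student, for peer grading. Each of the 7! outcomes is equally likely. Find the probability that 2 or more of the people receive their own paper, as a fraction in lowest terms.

Favorable outcomes: Σ_{i≥2} C(7,i)·!(7-i) = 21·44 + 35·9 + 35·2 + 21·1 + 7·0 + 1·1 = 1331.
Total outcomes: 7! = 5040.
Probability = 1331/5040 = 1331/5040.

1331/5040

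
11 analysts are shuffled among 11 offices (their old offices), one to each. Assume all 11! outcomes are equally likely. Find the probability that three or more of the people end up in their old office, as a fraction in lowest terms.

Favorable outcomes: Σ_{i≥3} C(11,i)·!(11-i) = 165·14833 + 330·1854 + 462·265 + 462·44 + 330·9 + 165·2 + 55·1 + 11·0 + 1·1 = 3205379.
Total outcomes: 11! = 39916800.
Probability = 3205379/39916800 = 3205379/39916800.

3205379/39916800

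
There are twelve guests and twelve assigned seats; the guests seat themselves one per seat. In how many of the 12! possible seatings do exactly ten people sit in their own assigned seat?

66

Pick the 10 fixed positions: C(12,10) = 66 ways.
The remaining 2 must be deranged: !2 = 1.
Total: 66 × 1 = 66.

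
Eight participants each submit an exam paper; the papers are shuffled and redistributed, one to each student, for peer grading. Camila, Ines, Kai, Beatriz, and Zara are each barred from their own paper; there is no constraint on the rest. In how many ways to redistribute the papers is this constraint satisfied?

21234

Let A_j be the event that the j-th constrained one is fixed. By inclusion-exclusion over the 5 events:
Σ_{j=0}^{5} (-1)^j C(5,j)(8-j)!
= C(5,0)·8! - C(5,1)·7! + C(5,2)·6! - C(5,3)·5! + C(5,4)·4! - C(5,5)·3!
= 40320 - 25200 + 7200 - 1200 + 120 - 6
= 21234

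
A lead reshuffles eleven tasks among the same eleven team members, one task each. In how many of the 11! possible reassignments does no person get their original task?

Use !n = n·!(n-1) + (-1)^n.
!11 = 11·1334961 - 1 = 14684570

14684570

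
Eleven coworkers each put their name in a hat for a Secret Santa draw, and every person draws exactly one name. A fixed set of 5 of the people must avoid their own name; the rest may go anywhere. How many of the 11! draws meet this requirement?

25022880

Inclusion-exclusion on the 5 forbidden self-matches:
Σ_{j=0}^{5} (-1)^j C(5,j)(11-j)!
= C(5,0)·11! - C(5,1)·10! + C(5,2)·9! - C(5,3)·8! + C(5,4)·7! - C(5,5)·6!
= 39916800 - 18144000 + 3628800 - 403200 + 25200 - 720
= 25022880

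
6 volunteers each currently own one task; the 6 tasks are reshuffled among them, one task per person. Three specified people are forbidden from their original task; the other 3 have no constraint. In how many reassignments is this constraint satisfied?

426

Let A_j be the event that the j-th constrained one is fixed. By inclusion-exclusion over the 3 events:
Σ_{j=0}^{3} (-1)^j C(3,j)(6-j)!
= C(3,0)·6! - C(3,1)·5! + C(3,2)·4! - C(3,3)·3!
= 720 - 360 + 72 - 6
= 426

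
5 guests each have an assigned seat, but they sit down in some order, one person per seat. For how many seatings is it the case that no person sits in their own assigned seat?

The subfactorial !5 = [5!/e] (nearest integer).
5! = 120, and 120/e ≈ 44.15, so !5 = 44.

44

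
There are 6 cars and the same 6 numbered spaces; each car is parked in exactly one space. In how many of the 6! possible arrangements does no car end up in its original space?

265

Use !n = n·!(n-1) + (-1)^n.
!6 = 6·44 + 1 = 265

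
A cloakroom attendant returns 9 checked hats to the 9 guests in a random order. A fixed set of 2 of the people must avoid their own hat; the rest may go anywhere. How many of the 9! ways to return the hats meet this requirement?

Let A_j be the event that the j-th constrained one is fixed. By inclusion-exclusion over the 2 events:
Σ_{j=0}^{2} (-1)^j C(2,j)(9-j)!
= C(2,0)·9! - C(2,1)·8! + C(2,2)·7!
= 362880 - 80640 + 5040
= 287280

287280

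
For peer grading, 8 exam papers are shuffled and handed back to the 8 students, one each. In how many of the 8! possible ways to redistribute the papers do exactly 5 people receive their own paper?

112

Choose which 5 of the 8 are fixed: C(8,5) = 56.
The other 3 form a derangement: !3 = 2.
Total: 56 × 2 = 112.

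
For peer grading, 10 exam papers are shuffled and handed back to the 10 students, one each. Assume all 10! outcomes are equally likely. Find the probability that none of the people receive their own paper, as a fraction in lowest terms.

Favorable outcomes: !10 = 1334961.
Total outcomes: 10! = 3628800.
Probability = 1334961/3628800 = 16481/44800.

16481/44800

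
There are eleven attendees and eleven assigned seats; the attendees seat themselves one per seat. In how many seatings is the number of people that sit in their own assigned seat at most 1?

Sum C(11,i)·!(11-i) for i = 0..1:
  i=0: C(11,0)·!11 = 1·14684570 = 14684570
  i=1: C(11,1)·!10 = 11·1334961 = 14684571
Total = 29369141.

29369141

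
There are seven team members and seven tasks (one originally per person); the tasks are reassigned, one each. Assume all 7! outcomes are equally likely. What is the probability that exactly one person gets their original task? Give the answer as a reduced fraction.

53/144

Favorable outcomes: C(7,1)·!6 = 7·265 = 1855.
Total outcomes: 7! = 5040.
Probability = 1855/5040 = 53/144.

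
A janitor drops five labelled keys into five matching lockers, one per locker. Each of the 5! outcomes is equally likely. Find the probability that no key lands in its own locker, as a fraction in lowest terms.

11/30

Favorable outcomes: !5 = 44.
Total outcomes: 5! = 120.
Probability = 44/120 = 11/30.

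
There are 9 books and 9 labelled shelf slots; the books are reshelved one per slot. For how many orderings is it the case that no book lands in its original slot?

!9 = 9! · Σ_{k=0}^{9} (-1)^k/k!
= 9! - 9!/1! + 9!/2! - 9!/3! + 9!/4! - 9!/5! + 9!/6! - 9!/7! + 9!/8! - 9!/9!
= 362880 - 362880 + 181440 - 60480 + 15120 - 3024 + 504 - 72 + 9 - 1
= 133496

133496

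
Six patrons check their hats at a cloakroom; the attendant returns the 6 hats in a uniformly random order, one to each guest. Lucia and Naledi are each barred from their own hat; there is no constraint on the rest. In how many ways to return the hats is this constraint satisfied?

504

Let A_j be the event that the j-th constrained one is fixed. By inclusion-exclusion over the 2 events:
Σ_{j=0}^{2} (-1)^j C(2,j)(6-j)!
= C(2,0)·6! - C(2,1)·5! + C(2,2)·4!
= 720 - 240 + 24
= 504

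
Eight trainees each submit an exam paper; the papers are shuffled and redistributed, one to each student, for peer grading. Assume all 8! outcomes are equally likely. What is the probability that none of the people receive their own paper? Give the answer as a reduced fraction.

Favorable outcomes: !8 = 14833.
Total outcomes: 8! = 40320.
Probability = 14833/40320 = 2119/5760.

2119/5760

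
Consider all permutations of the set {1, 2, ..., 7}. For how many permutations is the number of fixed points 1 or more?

3186

# with exactly i fixed is C(7,i)·!(7-i); sum over i=1..7:
  i=1: C(7,1)·!6 = 7·265 = 1855
  i=2: C(7,2)·!5 = 21·44 = 924
  i=3: C(7,3)·!4 = 35·9 = 315
  i=4: C(7,4)·!3 = 35·2 = 70
  i=5: C(7,5)·!2 = 21·1 = 21
  i=6: C(7,6)·!1 = 7·0 = 0
  i=7: C(7,7)·!0 = 1·1 = 1
Total = 3186.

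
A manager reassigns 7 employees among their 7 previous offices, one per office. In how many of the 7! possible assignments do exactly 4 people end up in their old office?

70

Pick the 4 fixed positions: C(7,4) = 35 ways.
The other 3 form a derangement: !3 = 2.
Total: 35 × 2 = 70.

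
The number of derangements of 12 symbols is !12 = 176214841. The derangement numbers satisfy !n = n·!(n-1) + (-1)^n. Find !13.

2290792932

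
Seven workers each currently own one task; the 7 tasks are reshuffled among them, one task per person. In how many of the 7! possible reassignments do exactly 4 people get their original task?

Choose which 4 of the 7 are fixed: C(7,4) = 35.
The other 3 form a derangement: !3 = 2.
Total: 35 × 2 = 70.

70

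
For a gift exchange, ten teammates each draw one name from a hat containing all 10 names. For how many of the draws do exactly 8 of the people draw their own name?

Choose which 8 of the 10 are fixed: C(10,8) = 45.
The other 2 form a derangement: !2 = 1.
Total: 45 × 1 = 45.

45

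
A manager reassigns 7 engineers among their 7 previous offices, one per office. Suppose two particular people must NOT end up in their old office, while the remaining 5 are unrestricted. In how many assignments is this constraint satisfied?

3720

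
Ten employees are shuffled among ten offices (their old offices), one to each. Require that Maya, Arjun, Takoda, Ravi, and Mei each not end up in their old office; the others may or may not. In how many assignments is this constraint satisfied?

2170680

Inclusion-exclusion on the 5 forbidden self-matches:
Σ_{j=0}^{5} (-1)^j C(5,j)(10-j)!
= C(5,0)·10! - C(5,1)·9! + C(5,2)·8! - C(5,3)·7! + C(5,4)·6! - C(5,5)·5!
= 3628800 - 1814400 + 403200 - 50400 + 3600 - 120
= 2170680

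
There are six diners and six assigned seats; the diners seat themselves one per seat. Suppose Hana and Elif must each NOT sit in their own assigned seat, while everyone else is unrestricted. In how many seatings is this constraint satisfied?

Inclusion-exclusion on the 2 forbidden self-matches:
Σ_{j=0}^{2} (-1)^j C(2,j)(6-j)!
= C(2,0)·6! - C(2,1)·5! + C(2,2)·4!
= 720 - 240 + 24
= 504

504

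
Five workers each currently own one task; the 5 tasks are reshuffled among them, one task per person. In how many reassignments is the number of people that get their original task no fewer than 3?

# with exactly i fixed is C(5,i)·!(5-i); sum over i=3..5:
  i=3: C(5,3)·!2 = 10·1 = 10
  i=4: C(5,4)·!1 = 5·0 = 0
  i=5: C(5,5)·!0 = 1·1 = 1
Total = 11.

11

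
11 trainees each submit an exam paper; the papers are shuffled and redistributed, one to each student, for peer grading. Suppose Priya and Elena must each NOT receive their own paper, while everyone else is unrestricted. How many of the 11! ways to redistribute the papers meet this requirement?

33022080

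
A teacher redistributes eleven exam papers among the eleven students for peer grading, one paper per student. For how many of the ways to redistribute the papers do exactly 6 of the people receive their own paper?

Choose which 6 of the 11 are fixed: C(11,6) = 462.
The remaining 5 must be deranged: !5 = 44.
Total: 462 × 44 = 20328.

20328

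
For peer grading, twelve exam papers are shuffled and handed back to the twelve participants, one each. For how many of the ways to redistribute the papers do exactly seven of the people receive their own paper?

34848

Choose which 7 of the 12 are fixed: C(12,7) = 792.
The remaining 5 must be deranged: !5 = 44.
Total: 792 × 44 = 34848.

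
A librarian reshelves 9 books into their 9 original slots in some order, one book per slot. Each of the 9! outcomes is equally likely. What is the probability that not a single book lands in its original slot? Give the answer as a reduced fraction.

16687/45360

Favorable outcomes: !9 = 133496.
Total outcomes: 9! = 362880.
Probability = 133496/362880 = 16687/45360.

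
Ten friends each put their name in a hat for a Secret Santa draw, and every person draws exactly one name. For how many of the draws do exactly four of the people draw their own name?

55650

Pick the 4 fixed positions: C(10,4) = 210 ways.
The remaining 6 must be deranged: !6 = 265.
Total: 210 × 265 = 55650.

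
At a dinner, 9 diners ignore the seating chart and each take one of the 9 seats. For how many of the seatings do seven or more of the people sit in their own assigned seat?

37

Sum C(9,i)·!(9-i) for i = 7..9:
  i=7: C(9,7)·!2 = 36·1 = 36
  i=8: C(9,8)·!1 = 9·0 = 0
  i=9: C(9,9)·!0 = 1·1 = 1
Total = 37.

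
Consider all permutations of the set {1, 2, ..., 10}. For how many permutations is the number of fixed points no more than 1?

2669921

Sum C(10,i)·!(10-i) for i = 0..1:
  i=0: C(10,0)·!10 = 1·1334961 = 1334961
  i=1: C(10,1)·!9 = 10·133496 = 1334960
Total = 2669921.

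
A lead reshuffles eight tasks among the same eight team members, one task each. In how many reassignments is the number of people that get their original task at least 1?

25487

# with exactly i fixed is C(8,i)·!(8-i); sum over i=1..8:
  i=1: C(8,1)·!7 = 8·1854 = 14832
  i=2: C(8,2)·!6 = 28·265 = 7420
  i=3: C(8,3)·!5 = 56·44 = 2464
  i=4: C(8,4)·!4 = 70·9 = 630
  i=5: C(8,5)·!3 = 56·2 = 112
  i=6: C(8,6)·!2 = 28·1 = 28
  i=7: C(8,7)·!1 = 8·0 = 0
  i=8: C(8,8)·!0 = 1·1 = 1
Total = 25487.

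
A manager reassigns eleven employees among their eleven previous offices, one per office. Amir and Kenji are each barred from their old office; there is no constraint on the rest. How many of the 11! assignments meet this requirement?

Inclusion-exclusion on the 2 forbidden self-matches:
Σ_{j=0}^{2} (-1)^j C(2,j)(11-j)!
= C(2,0)·11! - C(2,1)·10! + C(2,2)·9!
= 39916800 - 7257600 + 362880
= 33022080

33022080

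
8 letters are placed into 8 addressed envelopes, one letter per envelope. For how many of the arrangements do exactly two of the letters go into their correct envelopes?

7420

Choose which 2 of the 8 are fixed: C(8,2) = 28.
The other 6 form a derangement: !6 = 265.
Total: 28 × 265 = 7420.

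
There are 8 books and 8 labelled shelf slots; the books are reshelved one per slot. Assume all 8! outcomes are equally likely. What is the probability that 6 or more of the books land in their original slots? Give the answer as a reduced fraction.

Favorable outcomes: Σ_{i≥6} C(8,i)·!(8-i) = 28·1 + 8·0 + 1·1 = 29.
Total outcomes: 8! = 40320.
Probability = 29/40320 = 29/40320.

29/40320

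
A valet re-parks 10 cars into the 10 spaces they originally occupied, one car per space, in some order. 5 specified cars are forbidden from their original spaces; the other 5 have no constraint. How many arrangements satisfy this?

2170680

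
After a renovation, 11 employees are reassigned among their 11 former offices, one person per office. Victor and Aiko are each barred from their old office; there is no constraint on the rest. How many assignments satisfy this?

33022080

Let A_j be the event that the j-th constrained one is fixed. By inclusion-exclusion over the 2 events:
Σ_{j=0}^{2} (-1)^j C(2,j)(11-j)!
= C(2,0)·11! - C(2,1)·10! + C(2,2)·9!
= 39916800 - 7257600 + 362880
= 33022080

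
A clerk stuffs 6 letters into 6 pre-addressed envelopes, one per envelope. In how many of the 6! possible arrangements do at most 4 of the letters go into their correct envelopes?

Sum C(6,i)·!(6-i) for i = 0..4:
  i=0: C(6,0)·!6 = 1·265 = 265
  i=1: C(6,1)·!5 = 6·44 = 264
  i=2: C(6,2)·!4 = 15·9 = 135
  i=3: C(6,3)·!3 = 20·2 = 40
  i=4: C(6,4)·!2 = 15·1 = 15
Total = 719.

719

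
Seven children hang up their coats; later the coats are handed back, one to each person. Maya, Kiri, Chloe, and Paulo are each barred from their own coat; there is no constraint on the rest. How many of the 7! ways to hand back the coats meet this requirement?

Let A_j be the event that the j-th constrained one is fixed. By inclusion-exclusion over the 4 events:
Σ_{j=0}^{4} (-1)^j C(4,j)(7-j)!
= C(4,0)·7! - C(4,1)·6! + C(4,2)·5! - C(4,3)·4! + C(4,4)·3!
= 5040 - 2880 + 720 - 96 + 6
= 2790

2790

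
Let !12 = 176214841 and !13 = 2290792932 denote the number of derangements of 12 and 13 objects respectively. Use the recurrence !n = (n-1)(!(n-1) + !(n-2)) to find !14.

!14 = (14-1)·(!13 + !12) = 13·(2290792932 + 176214841) = 13·2467007773 = 32071101049.

32071101049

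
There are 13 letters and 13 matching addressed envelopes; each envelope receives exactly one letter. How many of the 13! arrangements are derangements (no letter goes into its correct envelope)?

The number of derangements of 13 is !13 = Σ_{k=0}^{13} (-1)^k·13!/k!
= 13! - 13!/1! + 13!/2! - 13!/3! + 13!/4! - 13!/5! + 13!/6! - 13!/7! + 13!/8! - 13!/9! + 13!/10! - 13!/11! + 13!/12! - 13!/13!
= 6227020800 - 6227020800 + 3113510400 - 1037836800 + 259459200 - 51891840 + 8648640 - 1235520 + 154440 - 17160 + 1716 - 156 + 13 - 1
= 2290792932

2290792932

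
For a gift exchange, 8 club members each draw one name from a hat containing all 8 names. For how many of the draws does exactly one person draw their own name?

Pick the single fixed position: C(8,1) = 8 ways.
The remaining 7 must be deranged: !7 = 1854.
Total: 8 × 1854 = 14832.

14832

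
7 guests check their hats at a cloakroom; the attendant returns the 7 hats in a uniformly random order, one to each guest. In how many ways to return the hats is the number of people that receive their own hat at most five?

5039

Sum C(7,i)·!(7-i) for i = 0..5:
  i=0: C(7,0)·!7 = 1·1854 = 1854
  i=1: C(7,1)·!6 = 7·265 = 1855
  i=2: C(7,2)·!5 = 21·44 = 924
  i=3: C(7,3)·!4 = 35·9 = 315
  i=4: C(7,4)·!3 = 35·2 = 70
  i=5: C(7,5)·!2 = 21·1 = 21
Total = 5039.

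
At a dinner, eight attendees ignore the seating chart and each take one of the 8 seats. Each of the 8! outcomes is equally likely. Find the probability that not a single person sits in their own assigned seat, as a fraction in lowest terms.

Favorable outcomes: !8 = 14833.
Total outcomes: 8! = 40320.
Probability = 14833/40320 = 2119/5760.

2119/5760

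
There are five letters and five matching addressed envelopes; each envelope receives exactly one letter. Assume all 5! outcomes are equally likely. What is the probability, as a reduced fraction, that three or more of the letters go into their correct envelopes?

11/120

Favorable outcomes: Σ_{i≥3} C(5,i)·!(5-i) = 10·1 + 5·0 + 1·1 = 11.
Total outcomes: 5! = 120.
Probability = 11/120 = 11/120.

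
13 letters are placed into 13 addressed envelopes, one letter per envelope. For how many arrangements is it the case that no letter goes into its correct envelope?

Recurrence: !13 = 12·(!12 + !11).
!13 = 12·(176214841 + 14684570) = 12·190899411 = 2290792932

2290792932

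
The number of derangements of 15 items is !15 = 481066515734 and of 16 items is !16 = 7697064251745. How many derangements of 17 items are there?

!17 = (17-1)·(!16 + !15) = 16·(7697064251745 + 481066515734) = 16·8178130767479 = 130850092279664.

130850092279664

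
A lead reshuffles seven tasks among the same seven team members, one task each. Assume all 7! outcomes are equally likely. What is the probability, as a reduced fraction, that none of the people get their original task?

103/280

Favorable outcomes: !7 = 1854.
Total outcomes: 7! = 5040.
Probability = 1854/5040 = 103/280.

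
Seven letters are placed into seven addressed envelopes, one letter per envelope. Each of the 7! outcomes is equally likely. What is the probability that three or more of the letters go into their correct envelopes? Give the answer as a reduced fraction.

Favorable outcomes: Σ_{i≥3} C(7,i)·!(7-i) = 35·9 + 35·2 + 21·1 + 7·0 + 1·1 = 407.
Total outcomes: 7! = 5040.
Probability = 407/5040 = 407/5040.

407/5040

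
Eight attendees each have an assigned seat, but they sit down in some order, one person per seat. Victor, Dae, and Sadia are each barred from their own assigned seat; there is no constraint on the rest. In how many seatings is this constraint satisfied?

Let A_j be the event that the j-th constrained one is fixed. By inclusion-exclusion over the 3 events:
Σ_{j=0}^{3} (-1)^j C(3,j)(8-j)!
= C(3,0)·8! - C(3,1)·7! + C(3,2)·6! - C(3,3)·5!
= 40320 - 15120 + 2160 - 120
= 27240

27240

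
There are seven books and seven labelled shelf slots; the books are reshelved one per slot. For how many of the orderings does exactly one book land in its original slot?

Pick the single fixed position: C(7,1) = 7 ways.
The other 6 form a derangement: !6 = 265.
Total: 7 × 265 = 1855.

1855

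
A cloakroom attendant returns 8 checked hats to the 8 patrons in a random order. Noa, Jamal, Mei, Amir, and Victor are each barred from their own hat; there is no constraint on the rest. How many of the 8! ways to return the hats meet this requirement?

21234

Let A_j be the event that the j-th constrained one is fixed. By inclusion-exclusion over the 5 events:
Σ_{j=0}^{5} (-1)^j C(5,j)(8-j)!
= C(5,0)·8! - C(5,1)·7! + C(5,2)·6! - C(5,3)·5! + C(5,4)·4! - C(5,5)·3!
= 40320 - 25200 + 7200 - 1200 + 120 - 6
= 21234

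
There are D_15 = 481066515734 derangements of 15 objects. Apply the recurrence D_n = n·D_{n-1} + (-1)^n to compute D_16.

D_16 = 16·481066515734 + 1 = 7697064251745.

7697064251745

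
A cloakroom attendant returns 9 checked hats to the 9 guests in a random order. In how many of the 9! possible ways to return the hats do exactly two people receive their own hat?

Choose which 2 of the 9 are fixed: C(9,2) = 36.
The other 7 form a derangement: !7 = 1854.
Total: 36 × 1854 = 66744.

66744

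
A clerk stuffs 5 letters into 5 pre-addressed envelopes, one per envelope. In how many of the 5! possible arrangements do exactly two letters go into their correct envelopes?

20

Choose which 2 of the 5 are fixed: C(5,2) = 10.
The remaining 3 must be deranged: !3 = 2.
Total: 10 × 2 = 20.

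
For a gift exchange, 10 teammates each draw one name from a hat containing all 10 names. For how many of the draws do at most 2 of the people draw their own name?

# with exactly i fixed is C(10,i)·!(10-i); sum over i=0..2:
  i=0: C(10,0)·!10 = 1·1334961 = 1334961
  i=1: C(10,1)·!9 = 10·133496 = 1334960
  i=2: C(10,2)·!8 = 45·14833 = 667485
Total = 3337406.

3337406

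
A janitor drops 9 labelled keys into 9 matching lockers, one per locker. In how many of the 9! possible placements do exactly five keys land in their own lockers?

1134

Pick the 5 fixed positions: C(9,5) = 126 ways.
The other 4 form a derangement: !4 = 9.
Total: 126 × 9 = 1134.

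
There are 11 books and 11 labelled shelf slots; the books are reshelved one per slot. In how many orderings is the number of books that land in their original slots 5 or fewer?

39893116

Sum C(11,i)·!(11-i) for i = 0..5:
  i=0: C(11,0)·!11 = 1·14684570 = 14684570
  i=1: C(11,1)·!10 = 11·1334961 = 14684571
  i=2: C(11,2)·!9 = 55·133496 = 7342280
  i=3: C(11,3)·!8 = 165·14833 = 2447445
  i=4: C(11,4)·!7 = 330·1854 = 611820
  i=5: C(11,5)·!6 = 462·265 = 122430
Total = 39893116.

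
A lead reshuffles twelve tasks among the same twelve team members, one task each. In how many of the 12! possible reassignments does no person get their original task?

176214841

Recurrence: !12 = 12·!11 + (-1)^12.
!12 = 12·14684570 + 1 = 176214841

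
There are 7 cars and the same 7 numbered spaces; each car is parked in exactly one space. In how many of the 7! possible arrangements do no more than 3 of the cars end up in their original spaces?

# with exactly i fixed is C(7,i)·!(7-i); sum over i=0..3:
  i=0: C(7,0)·!7 = 1·1854 = 1854
  i=1: C(7,1)·!6 = 7·265 = 1855
  i=2: C(7,2)·!5 = 21·44 = 924
  i=3: C(7,3)·!4 = 35·9 = 315
Total = 4948.

4948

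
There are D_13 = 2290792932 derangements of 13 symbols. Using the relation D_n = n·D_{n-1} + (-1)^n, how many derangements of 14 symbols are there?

32071101049

D_14 = 14·2290792932 + 1 = 32071101049.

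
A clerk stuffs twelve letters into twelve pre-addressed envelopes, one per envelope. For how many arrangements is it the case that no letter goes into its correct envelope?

176214841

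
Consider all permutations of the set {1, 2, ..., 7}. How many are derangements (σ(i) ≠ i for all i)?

!7 = 7! · Σ_{k=0}^{7} (-1)^k/k!
= 7! - 7!/1! + 7!/2! - 7!/3! + 7!/4! - 7!/5! + 7!/6! - 7!/7!
= 5040 - 5040 + 2520 - 840 + 210 - 42 + 7 - 1
= 1854

1854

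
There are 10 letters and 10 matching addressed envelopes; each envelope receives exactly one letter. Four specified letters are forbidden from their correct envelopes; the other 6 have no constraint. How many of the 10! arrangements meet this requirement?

2399760

Let A_j be the event that the j-th constrained one is fixed. By inclusion-exclusion over the 4 events:
Σ_{j=0}^{4} (-1)^j C(4,j)(10-j)!
= C(4,0)·10! - C(4,1)·9! + C(4,2)·8! - C(4,3)·7! + C(4,4)·6!
= 3628800 - 1451520 + 241920 - 20160 + 720
= 2399760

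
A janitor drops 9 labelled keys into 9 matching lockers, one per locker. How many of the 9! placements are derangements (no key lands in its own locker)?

133496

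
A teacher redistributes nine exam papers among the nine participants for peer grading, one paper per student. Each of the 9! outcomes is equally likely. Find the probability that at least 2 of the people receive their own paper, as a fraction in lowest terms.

Favorable outcomes: Σ_{i≥2} C(9,i)·!(9-i) = 36·1854 + 84·265 + 126·44 + 126·9 + 84·2 + 36·1 + 9·0 + 1·1 = 95887.
Total outcomes: 9! = 362880.
Probability = 95887/362880 = 95887/362880.

95887/362880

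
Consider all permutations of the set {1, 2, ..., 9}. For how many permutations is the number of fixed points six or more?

205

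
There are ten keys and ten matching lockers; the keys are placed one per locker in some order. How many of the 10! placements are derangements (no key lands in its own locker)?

1334961

Recurrence: !10 = 10·!9 + (-1)^10.
!10 = 10·133496 + 1 = 1334961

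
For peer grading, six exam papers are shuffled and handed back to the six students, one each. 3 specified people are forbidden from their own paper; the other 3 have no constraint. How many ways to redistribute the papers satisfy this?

426

Inclusion-exclusion on the 3 forbidden self-matches:
Σ_{j=0}^{3} (-1)^j C(3,j)(6-j)!
= C(3,0)·6! - C(3,1)·5! + C(3,2)·4! - C(3,3)·3!
= 720 - 360 + 72 - 6
= 426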